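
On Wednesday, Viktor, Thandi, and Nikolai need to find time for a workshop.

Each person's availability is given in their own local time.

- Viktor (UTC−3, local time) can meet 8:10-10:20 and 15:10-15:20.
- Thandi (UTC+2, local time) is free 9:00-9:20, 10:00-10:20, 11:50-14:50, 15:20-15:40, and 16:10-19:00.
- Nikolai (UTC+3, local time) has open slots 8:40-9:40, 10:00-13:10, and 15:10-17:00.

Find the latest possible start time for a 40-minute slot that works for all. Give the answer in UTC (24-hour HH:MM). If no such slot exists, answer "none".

12:10

Viktor → UTC: 11:10–13:20, 18:10–18:20.
Thandi → UTC: 07:00–07:20, 08:00–08:20, 09:50–12:50, 13:20–13:40, 14:10–17:00.
Nikolai → UTC: 05:40–06:40, 07:00–10:10, 12:10–14:00.
Viktor ∩ Thandi: 11:10–12:50.
Viktor ∩ Thandi ∩ Nikolai: 12:10–12:50.
Windows ≥ 40 min: 12:10–12:50.
Latest start in the last window 12:10–12:50 is 12:50 − 40 min = 12:10.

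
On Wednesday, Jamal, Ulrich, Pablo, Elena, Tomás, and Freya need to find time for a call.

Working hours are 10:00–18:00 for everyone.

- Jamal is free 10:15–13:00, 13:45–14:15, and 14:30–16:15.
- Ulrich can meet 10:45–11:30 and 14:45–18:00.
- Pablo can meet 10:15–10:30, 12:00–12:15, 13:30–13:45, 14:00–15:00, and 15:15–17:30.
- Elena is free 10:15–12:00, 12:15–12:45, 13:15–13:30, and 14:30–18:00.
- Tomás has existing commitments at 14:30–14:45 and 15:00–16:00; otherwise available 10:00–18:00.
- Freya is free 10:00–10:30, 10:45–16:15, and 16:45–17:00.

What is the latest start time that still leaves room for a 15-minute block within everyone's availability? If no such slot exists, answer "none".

Tomás free within 10:00–18:00: 10:00–14:30, 14:45–15:00, 16:00–18:00.
Jamal ∩ Ulrich: 10:45–11:30, 14:45–16:15.
Jamal ∩ Ulrich ∩ Pablo: 14:45–15:00, 15:15–16:15.
Jamal ∩ Ulrich ∩ Pablo ∩ Elena: 14:45–15:00, 15:15–16:15.
Jamal ∩ Ulrich ∩ Pablo ∩ Elena ∩ Tomás: 14:45–15:00, 16:00–16:15.
Jamal ∩ Ulrich ∩ Pablo ∩ Elena ∩ Tomás ∩ Freya: 14:45–15:00, 16:00–16:15.
Windows ≥ 15 min: 14:45–15:00, 16:00–16:15.
Latest start in the last window 16:00–16:15 is 16:15 − 15 min = 16:00.

16:00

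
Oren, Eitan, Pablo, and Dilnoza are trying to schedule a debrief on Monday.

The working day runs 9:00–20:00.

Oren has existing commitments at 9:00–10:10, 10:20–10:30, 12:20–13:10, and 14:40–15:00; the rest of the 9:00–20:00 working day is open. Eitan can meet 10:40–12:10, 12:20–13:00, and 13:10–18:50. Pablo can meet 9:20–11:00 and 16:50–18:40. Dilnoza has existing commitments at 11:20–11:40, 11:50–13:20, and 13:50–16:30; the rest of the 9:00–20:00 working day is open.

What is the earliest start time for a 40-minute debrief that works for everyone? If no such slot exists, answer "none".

Oren free within 09:00–20:00: 10:10–10:20, 10:30–12:20, 13:10–14:40, 15:00–20:00.
Dilnoza free within 09:00–20:00: 09:00–11:20, 11:40–11:50, 13:20–13:50, 16:30–20:00.
Oren ∩ Eitan: 10:40–12:10, 13:10–14:40, 15:00–18:50.
Oren ∩ Eitan ∩ Pablo: 10:40–11:00, 16:50–18:40.
Oren ∩ Eitan ∩ Pablo ∩ Dilnoza: 10:40–11:00, 16:50–18:40.
Windows ≥ 40 min: 16:50–18:40.
Earliest such window starts at 16:50.

16:50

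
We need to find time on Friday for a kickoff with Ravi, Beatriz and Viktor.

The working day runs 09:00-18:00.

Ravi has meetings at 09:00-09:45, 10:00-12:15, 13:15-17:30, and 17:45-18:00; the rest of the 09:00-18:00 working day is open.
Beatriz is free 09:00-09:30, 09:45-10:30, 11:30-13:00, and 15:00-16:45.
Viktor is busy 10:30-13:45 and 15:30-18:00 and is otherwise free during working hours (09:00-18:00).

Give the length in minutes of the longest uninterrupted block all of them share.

Ravi free within 09:00–18:00: 09:45–10:00, 12:15–13:15, 17:30–17:45.
Viktor free within 09:00–18:00: 09:00–10:30, 13:45–15:30.
Ravi ∩ Beatriz: 09:45–10:00, 12:15–13:00.
Ravi ∩ Beatriz ∩ Viktor: 09:45–10:00.
Single common window of 15 minutes.

15 minutes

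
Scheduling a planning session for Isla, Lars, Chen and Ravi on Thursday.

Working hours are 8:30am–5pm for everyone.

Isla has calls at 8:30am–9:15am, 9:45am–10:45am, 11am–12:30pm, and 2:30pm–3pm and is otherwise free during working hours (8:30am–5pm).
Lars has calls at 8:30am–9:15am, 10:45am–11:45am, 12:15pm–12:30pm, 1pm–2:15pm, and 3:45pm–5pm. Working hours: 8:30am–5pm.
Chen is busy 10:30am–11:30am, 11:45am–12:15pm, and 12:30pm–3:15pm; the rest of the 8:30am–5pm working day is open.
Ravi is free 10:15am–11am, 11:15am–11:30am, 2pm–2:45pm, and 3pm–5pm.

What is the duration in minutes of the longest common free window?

30 minutes

Isla free within 08:30–17:00: 09:15–09:45, 10:45–11:00, 12:30–14:30, 15:00–17:00.
Lars free within 08:30–17:00: 09:15–10:45, 11:45–12:15, 12:30–13:00, 14:15–15:45.
Chen free within 08:30–17:00: 08:30–10:30, 11:30–11:45, 12:15–12:30, 15:15–17:00.
Isla ∩ Lars: 09:15–09:45, 12:30–13:00, 14:15–14:30, 15:00–15:45.
Isla ∩ Lars ∩ Chen: 09:15–09:45, 15:15–15:45.
Isla ∩ Lars ∩ Chen ∩ Ravi: 15:15–15:45.
Single common window of 30 minutes.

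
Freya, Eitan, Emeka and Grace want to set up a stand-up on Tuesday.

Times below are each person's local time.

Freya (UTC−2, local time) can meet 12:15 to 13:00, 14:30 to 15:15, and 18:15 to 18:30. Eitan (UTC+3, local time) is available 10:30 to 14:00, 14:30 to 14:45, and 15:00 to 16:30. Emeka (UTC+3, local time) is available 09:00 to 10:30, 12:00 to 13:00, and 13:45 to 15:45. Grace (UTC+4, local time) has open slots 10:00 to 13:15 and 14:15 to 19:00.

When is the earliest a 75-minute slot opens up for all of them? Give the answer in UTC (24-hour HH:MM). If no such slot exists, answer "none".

none

Freya → UTC: 14:15–15:00, 16:30–17:15, 20:15–20:30.
Eitan → UTC: 07:30–11:00, 11:30–11:45, 12:00–13:30.
Emeka → UTC: 06:00–07:30, 09:00–10:00, 10:45–12:45.
Grace → UTC: 06:00–09:15, 10:15–15:00.
Freya ∩ Eitan: (none).
Freya ∩ Eitan ∩ Emeka: (none).
Freya ∩ Eitan ∩ Emeka ∩ Grace: (none).
Windows ≥ 75 min: (none).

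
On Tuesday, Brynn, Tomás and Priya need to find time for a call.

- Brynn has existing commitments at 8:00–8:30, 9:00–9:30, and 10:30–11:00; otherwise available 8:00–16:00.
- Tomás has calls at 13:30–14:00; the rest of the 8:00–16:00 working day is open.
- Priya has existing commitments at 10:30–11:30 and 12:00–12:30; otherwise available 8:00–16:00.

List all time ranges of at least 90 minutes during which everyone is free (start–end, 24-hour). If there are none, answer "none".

Brynn free within 08:00–16:00: 08:30–09:00, 09:30–10:30, 11:00–16:00.
Tomás free within 08:00–16:00: 08:00–13:30, 14:00–16:00.
Priya free within 08:00–16:00: 08:00–10:30, 11:30–12:00, 12:30–16:00.
Brynn ∩ Tomás: 08:30–09:00, 09:30–10:30, 11:00–13:30, 14:00–16:00.
Brynn ∩ Tomás ∩ Priya: 08:30–09:00, 09:30–10:30, 11:30–12:00, 12:30–13:30, 14:00–16:00.
Windows ≥ 90 min: 14:00–16:00.

14:00–16:00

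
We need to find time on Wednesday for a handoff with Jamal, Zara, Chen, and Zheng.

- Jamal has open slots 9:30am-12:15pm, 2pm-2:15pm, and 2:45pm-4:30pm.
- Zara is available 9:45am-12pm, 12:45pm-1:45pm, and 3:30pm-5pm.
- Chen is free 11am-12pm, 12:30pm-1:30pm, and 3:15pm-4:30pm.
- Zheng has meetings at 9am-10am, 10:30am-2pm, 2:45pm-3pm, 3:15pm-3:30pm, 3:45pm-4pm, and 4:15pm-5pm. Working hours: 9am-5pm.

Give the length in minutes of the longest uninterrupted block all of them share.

Zheng free within 09:00–17:00: 10:00–10:30, 14:00–14:45, 15:00–15:15, 15:30–15:45, 16:00–16:15.
Jamal ∩ Zara: 09:45–12:00, 15:30–16:30.
Jamal ∩ Zara ∩ Chen: 11:00–12:00, 15:30–16:30.
Jamal ∩ Zara ∩ Chen ∩ Zheng: 15:30–15:45, 16:00–16:15.
Common window lengths: 15, 15 min; longest is 15.

15 minutes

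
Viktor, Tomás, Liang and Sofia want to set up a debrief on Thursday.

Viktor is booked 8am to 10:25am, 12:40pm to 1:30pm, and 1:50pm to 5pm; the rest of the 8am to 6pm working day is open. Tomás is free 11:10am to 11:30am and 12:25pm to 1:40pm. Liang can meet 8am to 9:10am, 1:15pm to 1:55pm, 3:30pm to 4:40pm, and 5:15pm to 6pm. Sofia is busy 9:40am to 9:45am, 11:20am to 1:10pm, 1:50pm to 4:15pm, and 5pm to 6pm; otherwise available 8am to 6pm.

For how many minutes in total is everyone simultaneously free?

Viktor free within 08:00–18:00: 10:25–12:40, 13:30–13:50, 17:00–18:00.
Sofia free within 08:00–18:00: 08:00–09:40, 09:45–11:20, 13:10–13:50, 16:15–17:00.
Viktor ∩ Tomás: 11:10–11:30, 12:25–12:40, 13:30–13:40.
Viktor ∩ Tomás ∩ Liang: 13:30–13:40.
Viktor ∩ Tomás ∩ Liang ∩ Sofia: 13:30–13:40.
Total common minutes: 10.

10 minutes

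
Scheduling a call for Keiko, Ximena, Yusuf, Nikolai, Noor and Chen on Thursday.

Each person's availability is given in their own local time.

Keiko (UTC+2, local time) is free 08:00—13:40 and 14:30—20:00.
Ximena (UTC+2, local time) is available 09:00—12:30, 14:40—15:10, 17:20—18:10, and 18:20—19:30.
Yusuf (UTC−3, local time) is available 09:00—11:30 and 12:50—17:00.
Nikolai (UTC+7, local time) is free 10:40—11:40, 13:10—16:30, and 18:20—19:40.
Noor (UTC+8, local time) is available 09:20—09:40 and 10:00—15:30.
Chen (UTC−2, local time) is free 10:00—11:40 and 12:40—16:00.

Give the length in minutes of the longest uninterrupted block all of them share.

0 minutes

Keiko → UTC: 06:00–11:40, 12:30–18:00.
Ximena → UTC: 07:00–10:30, 12:40–13:10, 15:20–16:10, 16:20–17:30.
Yusuf → UTC: 12:00–14:30, 15:50–20:00.
Nikolai → UTC: 03:40–04:40, 06:10–09:30, 11:20–12:40.
Noor → UTC: 01:20–01:40, 02:00–07:30.
Chen → UTC: 12:00–13:40, 14:40–18:00.
Keiko ∩ Ximena: 07:00–10:30, 12:40–13:10, 15:20–16:10, 16:20–17:30.
Keiko ∩ Ximena ∩ Yusuf: 12:40–13:10, 15:50–16:10, 16:20–17:30.
Keiko ∩ Ximena ∩ Yusuf ∩ Nikolai: (none).
Keiko ∩ Ximena ∩ Yusuf ∩ Nikolai ∩ Noor: (none).
Keiko ∩ Ximena ∩ Yusuf ∩ Nikolai ∩ Noor ∩ Chen: (none).
No common window.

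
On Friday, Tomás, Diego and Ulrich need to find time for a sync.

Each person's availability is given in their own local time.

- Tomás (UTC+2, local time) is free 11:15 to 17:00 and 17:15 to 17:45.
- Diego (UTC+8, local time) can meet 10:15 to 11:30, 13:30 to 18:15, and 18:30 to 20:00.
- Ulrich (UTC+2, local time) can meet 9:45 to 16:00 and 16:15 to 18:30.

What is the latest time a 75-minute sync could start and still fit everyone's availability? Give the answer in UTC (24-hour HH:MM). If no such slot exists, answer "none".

Tomás → UTC: 09:15–15:00, 15:15–15:45.
Diego → UTC: 02:15–03:30, 05:30–10:15, 10:30–12:00.
Ulrich → UTC: 07:45–14:00, 14:15–16:30.
Tomás ∩ Diego: 09:15–10:15, 10:30–12:00.
Tomás ∩ Diego ∩ Ulrich: 09:15–10:15, 10:30–12:00.
Windows ≥ 75 min: 10:30–12:00.
Latest start in the last window 10:30–12:00 is 12:00 − 75 min = 10:45.

10:45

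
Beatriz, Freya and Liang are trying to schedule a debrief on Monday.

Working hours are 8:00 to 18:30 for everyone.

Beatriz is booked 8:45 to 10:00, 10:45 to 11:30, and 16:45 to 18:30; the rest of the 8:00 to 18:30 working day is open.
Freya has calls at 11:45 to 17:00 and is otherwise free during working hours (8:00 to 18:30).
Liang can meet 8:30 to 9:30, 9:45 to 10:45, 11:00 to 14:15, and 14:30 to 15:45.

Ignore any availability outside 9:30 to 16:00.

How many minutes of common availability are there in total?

Beatriz free within 08:00–18:30: 08:00–08:45, 10:00–10:45, 11:30–16:45.
Freya free within 08:00–18:30: 08:00–11:45, 17:00–18:30.
Beatriz ∩ Freya: 08:00–08:45, 10:00–10:45, 11:30–11:45.
Beatriz ∩ Freya ∩ Liang: 08:30–08:45, 10:00–10:45, 11:30–11:45.
Restricted to 09:30–16:00: 10:00–10:45, 11:30–11:45.
Total common minutes: 45 + 15 = 60.

60 minutes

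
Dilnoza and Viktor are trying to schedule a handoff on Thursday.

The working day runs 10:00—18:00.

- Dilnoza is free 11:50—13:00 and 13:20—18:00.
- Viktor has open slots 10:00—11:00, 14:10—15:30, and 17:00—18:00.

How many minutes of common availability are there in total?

Dilnoza ∩ Viktor: 14:10–15:30, 17:00–18:00.
Total common minutes: 80 + 60 = 140.

140 minutes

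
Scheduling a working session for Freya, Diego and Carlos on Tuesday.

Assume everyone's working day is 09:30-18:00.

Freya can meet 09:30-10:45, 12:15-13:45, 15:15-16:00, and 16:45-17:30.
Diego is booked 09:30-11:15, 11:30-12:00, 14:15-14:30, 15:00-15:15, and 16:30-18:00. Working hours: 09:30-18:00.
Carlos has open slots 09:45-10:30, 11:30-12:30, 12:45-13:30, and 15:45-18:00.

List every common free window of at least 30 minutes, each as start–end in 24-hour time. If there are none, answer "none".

12:45–13:30

Diego free within 09:30–18:00: 11:15–11:30, 12:00–14:15, 14:30–15:00, 15:15–16:30.
Freya ∩ Diego: 12:15–13:45, 15:15–16:00.
Freya ∩ Diego ∩ Carlos: 12:15–12:30, 12:45–13:30, 15:45–16:00.
Windows ≥ 30 min: 12:45–13:30.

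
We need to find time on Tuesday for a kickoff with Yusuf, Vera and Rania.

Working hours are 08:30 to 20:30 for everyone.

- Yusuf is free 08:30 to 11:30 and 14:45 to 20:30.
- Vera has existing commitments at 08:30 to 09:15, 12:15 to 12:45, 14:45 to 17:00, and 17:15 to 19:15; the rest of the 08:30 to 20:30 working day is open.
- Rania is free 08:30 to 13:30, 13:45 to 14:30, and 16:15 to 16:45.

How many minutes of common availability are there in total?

135 minutes

Vera free within 08:30–20:30: 09:15–12:15, 12:45–14:45, 17:00–17:15, 19:15–20:30.
Yusuf ∩ Vera: 09:15–11:30, 17:00–17:15, 19:15–20:30.
Yusuf ∩ Vera ∩ Rania: 09:15–11:30.
Total common minutes: 135.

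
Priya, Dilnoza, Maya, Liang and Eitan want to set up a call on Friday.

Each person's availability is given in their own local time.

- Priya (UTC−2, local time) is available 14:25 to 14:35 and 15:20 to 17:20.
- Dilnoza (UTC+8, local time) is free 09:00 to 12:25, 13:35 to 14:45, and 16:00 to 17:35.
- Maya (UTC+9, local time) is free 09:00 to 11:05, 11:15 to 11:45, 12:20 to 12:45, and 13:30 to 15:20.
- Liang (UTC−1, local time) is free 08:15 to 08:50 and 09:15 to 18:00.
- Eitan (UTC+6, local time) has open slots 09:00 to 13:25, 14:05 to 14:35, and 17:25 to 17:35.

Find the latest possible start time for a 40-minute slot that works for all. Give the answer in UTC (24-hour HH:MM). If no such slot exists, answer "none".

Priya → UTC: 16:25–16:35, 17:20–19:20.
Dilnoza → UTC: 01:00–04:25, 05:35–06:45, 08:00–09:35.
Maya → UTC: 00:00–02:05, 02:15–02:45, 03:20–03:45, 04:30–06:20.
Liang → UTC: 09:15–09:50, 10:15–19:00.
Eitan → UTC: 03:00–07:25, 08:05–08:35, 11:25–11:35.
Priya ∩ Dilnoza: (none).
Priya ∩ Dilnoza ∩ Maya: (none).
Priya ∩ Dilnoza ∩ Maya ∩ Liang: (none).
Priya ∩ Dilnoza ∩ Maya ∩ Liang ∩ Eitan: (none).
Windows ≥ 40 min: (none).

none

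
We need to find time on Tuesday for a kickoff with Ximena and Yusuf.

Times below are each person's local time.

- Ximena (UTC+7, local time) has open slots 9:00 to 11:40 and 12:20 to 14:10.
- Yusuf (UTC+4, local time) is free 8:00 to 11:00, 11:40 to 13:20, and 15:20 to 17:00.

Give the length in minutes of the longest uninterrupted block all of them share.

Ximena → UTC: 02:00–04:40, 05:20–07:10.
Yusuf → UTC: 04:00–07:00, 07:40–09:20, 11:20–13:00.
Ximena ∩ Yusuf: 04:00–04:40, 05:20–07:00.
Common window lengths: 40, 100 min; longest is 100.

100 minutes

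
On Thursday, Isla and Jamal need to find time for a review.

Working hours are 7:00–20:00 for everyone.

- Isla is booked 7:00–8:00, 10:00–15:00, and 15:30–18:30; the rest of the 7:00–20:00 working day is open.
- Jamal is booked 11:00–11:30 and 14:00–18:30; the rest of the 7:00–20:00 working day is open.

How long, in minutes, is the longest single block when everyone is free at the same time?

Isla free within 07:00–20:00: 08:00–10:00, 15:00–15:30, 18:30–20:00.
Jamal free within 07:00–20:00: 07:00–11:00, 11:30–14:00, 18:30–20:00.
Isla ∩ Jamal: 08:00–10:00, 18:30–20:00.
Common window lengths: 120, 90 min; longest is 120.

120 minutes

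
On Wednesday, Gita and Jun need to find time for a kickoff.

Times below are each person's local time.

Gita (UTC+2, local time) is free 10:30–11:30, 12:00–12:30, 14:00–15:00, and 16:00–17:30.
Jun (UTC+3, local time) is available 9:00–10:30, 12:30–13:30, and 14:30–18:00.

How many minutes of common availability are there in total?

Gita → UTC: 08:30–09:30, 10:00–10:30, 12:00–13:00, 14:00–15:30.
Jun → UTC: 06:00–07:30, 09:30–10:30, 11:30–15:00.
Gita ∩ Jun: 10:00–10:30, 12:00–13:00, 14:00–15:00.
Total common minutes: 30 + 60 + 60 = 150.

150 minutes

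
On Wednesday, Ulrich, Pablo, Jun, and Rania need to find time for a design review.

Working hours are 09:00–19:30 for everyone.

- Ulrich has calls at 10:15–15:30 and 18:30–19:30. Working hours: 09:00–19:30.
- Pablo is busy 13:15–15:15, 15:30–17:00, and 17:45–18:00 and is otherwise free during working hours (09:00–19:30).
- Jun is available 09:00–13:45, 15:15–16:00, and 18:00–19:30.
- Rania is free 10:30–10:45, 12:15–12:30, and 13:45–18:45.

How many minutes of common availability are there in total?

30 minutes

Ulrich free within 09:00–19:30: 09:00–10:15, 15:30–18:30.
Pablo free within 09:00–19:30: 09:00–13:15, 15:15–15:30, 17:00–17:45, 18:00–19:30.
Ulrich ∩ Pablo: 09:00–10:15, 17:00–17:45, 18:00–18:30.
Ulrich ∩ Pablo ∩ Jun: 09:00–10:15, 18:00–18:30.
Ulrich ∩ Pablo ∩ Jun ∩ Rania: 18:00–18:30.
Total common minutes: 30.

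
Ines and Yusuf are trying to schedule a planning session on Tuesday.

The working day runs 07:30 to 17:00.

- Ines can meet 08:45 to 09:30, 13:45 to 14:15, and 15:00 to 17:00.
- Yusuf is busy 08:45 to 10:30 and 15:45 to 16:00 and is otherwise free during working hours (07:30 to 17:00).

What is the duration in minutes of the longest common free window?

60 minutes

Yusuf free within 07:30–17:00: 07:30–08:45, 10:30–15:45, 16:00–17:00.
Ines ∩ Yusuf: 13:45–14:15, 15:00–15:45, 16:00–17:00.
Common window lengths: 30, 45, 60 min; longest is 60.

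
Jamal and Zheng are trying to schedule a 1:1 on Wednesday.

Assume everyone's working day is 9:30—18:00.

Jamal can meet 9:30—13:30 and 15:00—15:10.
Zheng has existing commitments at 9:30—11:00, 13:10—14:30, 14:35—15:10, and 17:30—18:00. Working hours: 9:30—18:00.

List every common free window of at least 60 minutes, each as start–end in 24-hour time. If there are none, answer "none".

Zheng free within 09:30–18:00: 11:00–13:10, 14:30–14:35, 15:10–17:30.
Jamal ∩ Zheng: 11:00–13:10.
Windows ≥ 60 min: 11:00–13:10.

11:00–13:10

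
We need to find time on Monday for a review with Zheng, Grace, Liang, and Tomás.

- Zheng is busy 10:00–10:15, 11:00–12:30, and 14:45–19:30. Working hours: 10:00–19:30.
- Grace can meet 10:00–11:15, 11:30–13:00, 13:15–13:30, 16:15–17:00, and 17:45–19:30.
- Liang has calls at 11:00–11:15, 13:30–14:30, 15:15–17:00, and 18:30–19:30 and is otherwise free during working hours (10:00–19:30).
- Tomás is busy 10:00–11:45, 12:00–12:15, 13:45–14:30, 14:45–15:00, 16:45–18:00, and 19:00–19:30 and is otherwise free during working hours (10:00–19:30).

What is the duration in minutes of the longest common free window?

Zheng free within 10:00–19:30: 10:15–11:00, 12:30–14:45.
Liang free within 10:00–19:30: 10:00–11:00, 11:15–13:30, 14:30–15:15, 17:00–18:30.
Tomás free within 10:00–19:30: 11:45–12:00, 12:15–13:45, 14:30–14:45, 15:00–16:45, 18:00–19:00.
Zheng ∩ Grace: 10:15–11:00, 12:30–13:00, 13:15–13:30.
Zheng ∩ Grace ∩ Liang: 10:15–11:00, 12:30–13:00, 13:15–13:30.
Zheng ∩ Grace ∩ Liang ∩ Tomás: 12:30–13:00, 13:15–13:30.
Common window lengths: 30, 15 min; longest is 30.

30 minutes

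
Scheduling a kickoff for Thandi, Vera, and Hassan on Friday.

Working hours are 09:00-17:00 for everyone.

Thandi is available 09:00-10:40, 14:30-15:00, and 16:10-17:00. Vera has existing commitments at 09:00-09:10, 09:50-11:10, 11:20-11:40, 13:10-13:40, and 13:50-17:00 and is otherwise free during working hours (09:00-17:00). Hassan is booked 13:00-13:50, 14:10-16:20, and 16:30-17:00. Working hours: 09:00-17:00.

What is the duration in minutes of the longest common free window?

Vera free within 09:00–17:00: 09:10–09:50, 11:10–11:20, 11:40–13:10, 13:40–13:50.
Hassan free within 09:00–17:00: 09:00–13:00, 13:50–14:10, 16:20–16:30.
Thandi ∩ Vera: 09:10–09:50.
Thandi ∩ Vera ∩ Hassan: 09:10–09:50.
Single common window of 40 minutes.

40 minutes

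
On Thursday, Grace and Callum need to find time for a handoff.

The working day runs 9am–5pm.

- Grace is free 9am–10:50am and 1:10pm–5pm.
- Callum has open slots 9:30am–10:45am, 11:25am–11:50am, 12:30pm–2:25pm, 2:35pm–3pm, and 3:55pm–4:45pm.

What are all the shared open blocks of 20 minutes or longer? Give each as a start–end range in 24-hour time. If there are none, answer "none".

09:30–10:45, 13:10–14:25, 14:35–15:00, 15:55–16:45

Grace ∩ Callum: 09:30–10:45, 13:10–14:25, 14:35–15:00, 15:55–16:45.
Windows ≥ 20 min: 09:30–10:45, 13:10–14:25, 14:35–15:00, 15:55–16:45.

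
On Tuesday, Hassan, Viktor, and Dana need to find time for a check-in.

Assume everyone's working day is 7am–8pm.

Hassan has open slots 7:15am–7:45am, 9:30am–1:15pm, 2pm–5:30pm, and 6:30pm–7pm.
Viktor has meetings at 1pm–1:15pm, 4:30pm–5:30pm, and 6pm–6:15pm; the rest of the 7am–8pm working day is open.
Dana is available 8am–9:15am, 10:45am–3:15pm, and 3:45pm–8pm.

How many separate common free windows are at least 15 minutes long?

4

Viktor free within 07:00–20:00: 07:00–13:00, 13:15–16:30, 17:30–18:00, 18:15–20:00.
Hassan ∩ Viktor: 07:15–07:45, 09:30–13:00, 14:00–16:30, 18:30–19:00.
Hassan ∩ Viktor ∩ Dana: 10:45–13:00, 14:00–15:15, 15:45–16:30, 18:30–19:00.
Windows ≥ 15 min: 10:45–13:00, 14:00–15:15, 15:45–16:30, 18:30–19:00.
That's 4 windows.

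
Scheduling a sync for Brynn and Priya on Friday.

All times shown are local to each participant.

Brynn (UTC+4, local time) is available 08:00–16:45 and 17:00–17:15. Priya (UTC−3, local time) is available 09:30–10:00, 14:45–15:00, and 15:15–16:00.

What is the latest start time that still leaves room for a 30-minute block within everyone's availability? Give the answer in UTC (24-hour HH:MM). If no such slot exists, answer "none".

none

Brynn → UTC: 04:00–12:45, 13:00–13:15.
Priya → UTC: 12:30–13:00, 17:45–18:00, 18:15–19:00.
Brynn ∩ Priya: 12:30–12:45.
Windows ≥ 30 min: (none).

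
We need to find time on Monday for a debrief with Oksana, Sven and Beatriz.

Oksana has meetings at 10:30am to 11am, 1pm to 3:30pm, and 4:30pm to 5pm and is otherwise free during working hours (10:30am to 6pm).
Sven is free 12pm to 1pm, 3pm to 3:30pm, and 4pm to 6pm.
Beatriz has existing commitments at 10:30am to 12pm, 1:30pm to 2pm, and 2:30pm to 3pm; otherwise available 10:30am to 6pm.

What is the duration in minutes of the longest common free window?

60 minutes

Oksana free within 10:30–18:00: 11:00–13:00, 15:30–16:30, 17:00–18:00.
Beatriz free within 10:30–18:00: 12:00–13:30, 14:00–14:30, 15:00–18:00.
Oksana ∩ Sven: 12:00–13:00, 16:00–16:30, 17:00–18:00.
Oksana ∩ Sven ∩ Beatriz: 12:00–13:00, 16:00–16:30, 17:00–18:00.
Common window lengths: 60, 30, 60 min; longest is 60.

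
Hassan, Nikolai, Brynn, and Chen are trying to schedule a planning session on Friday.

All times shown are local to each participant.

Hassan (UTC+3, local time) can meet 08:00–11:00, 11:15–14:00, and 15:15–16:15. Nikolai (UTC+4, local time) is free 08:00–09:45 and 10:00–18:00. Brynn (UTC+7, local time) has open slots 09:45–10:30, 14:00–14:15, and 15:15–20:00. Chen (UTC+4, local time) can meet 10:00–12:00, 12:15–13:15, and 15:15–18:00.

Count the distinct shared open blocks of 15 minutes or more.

Hassan → UTC: 05:00–08:00, 08:15–11:00, 12:15–13:15.
Nikolai → UTC: 04:00–05:45, 06:00–14:00.
Brynn → UTC: 02:45–03:30, 07:00–07:15, 08:15–13:00.
Chen → UTC: 06:00–08:00, 08:15–09:15, 11:15–14:00.
Hassan ∩ Nikolai: 05:00–05:45, 06:00–08:00, 08:15–11:00, 12:15–13:15.
Hassan ∩ Nikolai ∩ Brynn: 07:00–07:15, 08:15–11:00, 12:15–13:00.
Hassan ∩ Nikolai ∩ Brynn ∩ Chen: 07:00–07:15, 08:15–09:15, 12:15–13:00.
Windows ≥ 15 min: 07:00–07:15, 08:15–09:15, 12:15–13:00.
That's 3 windows.

3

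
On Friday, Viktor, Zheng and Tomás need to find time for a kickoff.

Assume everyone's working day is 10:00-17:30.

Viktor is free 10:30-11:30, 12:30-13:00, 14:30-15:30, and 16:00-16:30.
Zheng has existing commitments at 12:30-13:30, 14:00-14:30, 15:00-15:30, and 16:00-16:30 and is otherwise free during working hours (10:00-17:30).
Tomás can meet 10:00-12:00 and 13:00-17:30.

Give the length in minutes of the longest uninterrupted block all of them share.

Zheng free within 10:00–17:30: 10:00–12:30, 13:30–14:00, 14:30–15:00, 15:30–16:00, 16:30–17:30.
Viktor ∩ Zheng: 10:30–11:30, 14:30–15:00.
Viktor ∩ Zheng ∩ Tomás: 10:30–11:30, 14:30–15:00.
Common window lengths: 60, 30 min; longest is 60.

60 minutes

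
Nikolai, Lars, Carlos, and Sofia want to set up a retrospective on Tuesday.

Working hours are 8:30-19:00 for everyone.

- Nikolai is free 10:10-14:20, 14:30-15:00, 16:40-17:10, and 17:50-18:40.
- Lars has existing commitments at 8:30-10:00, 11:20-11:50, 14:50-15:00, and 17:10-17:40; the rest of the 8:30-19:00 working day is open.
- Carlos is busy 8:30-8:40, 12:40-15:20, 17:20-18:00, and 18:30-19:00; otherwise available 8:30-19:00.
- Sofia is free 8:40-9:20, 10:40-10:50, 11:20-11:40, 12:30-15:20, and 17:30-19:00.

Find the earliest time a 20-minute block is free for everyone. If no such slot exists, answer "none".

18:00

Lars free within 08:30–19:00: 10:00–11:20, 11:50–14:50, 15:00–17:10, 17:40–19:00.
Carlos free within 08:30–19:00: 08:40–12:40, 15:20–17:20, 18:00–18:30.
Nikolai ∩ Lars: 10:10–11:20, 11:50–14:20, 14:30–14:50, 16:40–17:10, 17:50–18:40.
Nikolai ∩ Lars ∩ Carlos: 10:10–11:20, 11:50–12:40, 16:40–17:10, 18:00–18:30.
Nikolai ∩ Lars ∩ Carlos ∩ Sofia: 10:40–10:50, 12:30–12:40, 18:00–18:30.
Windows ≥ 20 min: 18:00–18:30.
Earliest such window starts at 18:00.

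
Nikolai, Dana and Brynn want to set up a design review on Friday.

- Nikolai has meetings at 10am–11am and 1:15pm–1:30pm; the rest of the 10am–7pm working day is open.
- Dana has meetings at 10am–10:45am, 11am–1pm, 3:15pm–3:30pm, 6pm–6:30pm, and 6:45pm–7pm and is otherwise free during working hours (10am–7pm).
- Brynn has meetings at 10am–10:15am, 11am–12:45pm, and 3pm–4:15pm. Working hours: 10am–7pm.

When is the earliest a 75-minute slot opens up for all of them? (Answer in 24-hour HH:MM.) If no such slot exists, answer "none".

13:30

Nikolai free within 10:00–19:00: 11:00–13:15, 13:30–19:00.
Dana free within 10:00–19:00: 10:45–11:00, 13:00–15:15, 15:30–18:00, 18:30–18:45.
Brynn free within 10:00–19:00: 10:15–11:00, 12:45–15:00, 16:15–19:00.
Nikolai ∩ Dana: 13:00–13:15, 13:30–15:15, 15:30–18:00, 18:30–18:45.
Nikolai ∩ Dana ∩ Brynn: 13:00–13:15, 13:30–15:00, 16:15–18:00, 18:30–18:45.
Windows ≥ 75 min: 13:30–15:00, 16:15–18:00.
Earliest such window starts at 13:30.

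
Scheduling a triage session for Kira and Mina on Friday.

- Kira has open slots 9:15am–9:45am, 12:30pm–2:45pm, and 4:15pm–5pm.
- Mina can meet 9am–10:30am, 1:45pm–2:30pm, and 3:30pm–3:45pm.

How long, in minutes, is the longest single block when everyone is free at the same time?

45 minutes

Kira ∩ Mina: 09:15–09:45, 13:45–14:30.
Common window lengths: 30, 45 min; longest is 45.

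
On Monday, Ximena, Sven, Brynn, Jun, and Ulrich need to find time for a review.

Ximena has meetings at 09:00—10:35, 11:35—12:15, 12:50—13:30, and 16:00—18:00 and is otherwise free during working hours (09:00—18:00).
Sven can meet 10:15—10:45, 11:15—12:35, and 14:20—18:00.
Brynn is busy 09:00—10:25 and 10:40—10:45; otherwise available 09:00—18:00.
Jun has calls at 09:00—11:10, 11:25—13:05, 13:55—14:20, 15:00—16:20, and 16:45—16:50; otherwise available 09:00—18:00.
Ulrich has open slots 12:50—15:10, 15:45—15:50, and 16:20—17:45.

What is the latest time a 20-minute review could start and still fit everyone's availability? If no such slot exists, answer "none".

14:40

Ximena free within 09:00–18:00: 10:35–11:35, 12:15–12:50, 13:30–16:00.
Brynn free within 09:00–18:00: 10:25–10:40, 10:45–18:00.
Jun free within 09:00–18:00: 11:10–11:25, 13:05–13:55, 14:20–15:00, 16:20–16:45, 16:50–18:00.
Ximena ∩ Sven: 10:35–10:45, 11:15–11:35, 12:15–12:35, 14:20–16:00.
Ximena ∩ Sven ∩ Brynn: 10:35–10:40, 11:15–11:35, 12:15–12:35, 14:20–16:00.
Ximena ∩ Sven ∩ Brynn ∩ Jun: 11:15–11:25, 14:20–15:00.
Ximena ∩ Sven ∩ Brynn ∩ Jun ∩ Ulrich: 14:20–15:00.
Windows ≥ 20 min: 14:20–15:00.
Latest start in the last window 14:20–15:00 is 15:00 − 20 min = 14:40.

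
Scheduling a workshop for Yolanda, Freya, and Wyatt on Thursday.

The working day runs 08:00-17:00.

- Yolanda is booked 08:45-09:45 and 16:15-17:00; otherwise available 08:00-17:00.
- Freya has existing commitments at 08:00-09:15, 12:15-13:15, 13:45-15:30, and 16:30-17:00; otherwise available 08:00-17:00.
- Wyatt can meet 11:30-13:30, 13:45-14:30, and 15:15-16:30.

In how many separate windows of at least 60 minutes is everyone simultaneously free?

0

Yolanda free within 08:00–17:00: 08:00–08:45, 09:45–16:15.
Freya free within 08:00–17:00: 09:15–12:15, 13:15–13:45, 15:30–16:30.
Yolanda ∩ Freya: 09:45–12:15, 13:15–13:45, 15:30–16:15.
Yolanda ∩ Freya ∩ Wyatt: 11:30–12:15, 13:15–13:30, 15:30–16:15.
Windows ≥ 60 min: (none).
That's 0 windows.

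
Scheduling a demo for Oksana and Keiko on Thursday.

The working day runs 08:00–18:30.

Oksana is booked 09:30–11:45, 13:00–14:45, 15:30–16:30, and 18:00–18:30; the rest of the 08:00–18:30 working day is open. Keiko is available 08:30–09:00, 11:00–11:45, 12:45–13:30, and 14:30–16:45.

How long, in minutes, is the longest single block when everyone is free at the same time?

Oksana free within 08:00–18:30: 08:00–09:30, 11:45–13:00, 14:45–15:30, 16:30–18:00.
Oksana ∩ Keiko: 08:30–09:00, 12:45–13:00, 14:45–15:30, 16:30–16:45.
Common window lengths: 30, 15, 45, 15 min; longest is 45.

45 minutes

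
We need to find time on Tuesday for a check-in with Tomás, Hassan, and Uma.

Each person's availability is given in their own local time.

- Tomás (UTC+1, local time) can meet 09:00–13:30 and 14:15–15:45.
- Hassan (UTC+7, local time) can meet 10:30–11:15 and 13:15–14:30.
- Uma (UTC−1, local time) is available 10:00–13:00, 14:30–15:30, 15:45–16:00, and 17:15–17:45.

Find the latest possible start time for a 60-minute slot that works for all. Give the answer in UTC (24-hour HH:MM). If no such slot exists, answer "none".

Tomás → UTC: 08:00–12:30, 13:15–14:45.
Hassan → UTC: 03:30–04:15, 06:15–07:30.
Uma → UTC: 11:00–14:00, 15:30–16:30, 16:45–17:00, 18:15–18:45.
Tomás ∩ Hassan: (none).
Tomás ∩ Hassan ∩ Uma: (none).
Windows ≥ 60 min: (none).

none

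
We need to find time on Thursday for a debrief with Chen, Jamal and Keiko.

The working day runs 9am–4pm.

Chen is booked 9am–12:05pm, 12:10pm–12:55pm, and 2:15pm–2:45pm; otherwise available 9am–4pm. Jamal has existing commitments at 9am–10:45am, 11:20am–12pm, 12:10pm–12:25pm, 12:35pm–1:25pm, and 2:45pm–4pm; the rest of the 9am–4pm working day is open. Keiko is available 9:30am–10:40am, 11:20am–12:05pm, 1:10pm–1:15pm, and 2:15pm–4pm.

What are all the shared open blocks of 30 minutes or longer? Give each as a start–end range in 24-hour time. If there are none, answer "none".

Chen free within 09:00–16:00: 12:05–12:10, 12:55–14:15, 14:45–16:00.
Jamal free within 09:00–16:00: 10:45–11:20, 12:00–12:10, 12:25–12:35, 13:25–14:45.
Chen ∩ Jamal: 12:05–12:10, 13:25–14:15.
Chen ∩ Jamal ∩ Keiko: (none).
Windows ≥ 30 min: (none).

none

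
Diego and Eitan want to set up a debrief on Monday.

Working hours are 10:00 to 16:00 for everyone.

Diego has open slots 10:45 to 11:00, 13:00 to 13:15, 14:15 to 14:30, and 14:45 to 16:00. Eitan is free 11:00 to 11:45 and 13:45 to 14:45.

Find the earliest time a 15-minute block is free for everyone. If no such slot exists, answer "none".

Diego ∩ Eitan: 14:15–14:30.
Windows ≥ 15 min: 14:15–14:30.
Earliest such window starts at 14:15.

14:15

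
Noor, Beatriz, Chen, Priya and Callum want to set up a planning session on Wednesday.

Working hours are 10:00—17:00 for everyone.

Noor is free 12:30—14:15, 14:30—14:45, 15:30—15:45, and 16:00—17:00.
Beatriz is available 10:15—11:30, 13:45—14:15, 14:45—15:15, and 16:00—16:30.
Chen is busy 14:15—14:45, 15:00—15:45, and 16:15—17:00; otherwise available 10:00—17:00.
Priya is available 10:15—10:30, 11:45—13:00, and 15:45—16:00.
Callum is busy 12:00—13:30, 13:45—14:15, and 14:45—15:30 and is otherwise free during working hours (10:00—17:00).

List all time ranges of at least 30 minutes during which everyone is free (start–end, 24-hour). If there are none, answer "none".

Chen free within 10:00–17:00: 10:00–14:15, 14:45–15:00, 15:45–16:15.
Callum free within 10:00–17:00: 10:00–12:00, 13:30–13:45, 14:15–14:45, 15:30–17:00.
Noor ∩ Beatriz: 13:45–14:15, 16:00–16:30.
Noor ∩ Beatriz ∩ Chen: 13:45–14:15, 16:00–16:15.
Noor ∩ Beatriz ∩ Chen ∩ Priya: (none).
Noor ∩ Beatriz ∩ Chen ∩ Priya ∩ Callum: (none).
Windows ≥ 30 min: (none).

none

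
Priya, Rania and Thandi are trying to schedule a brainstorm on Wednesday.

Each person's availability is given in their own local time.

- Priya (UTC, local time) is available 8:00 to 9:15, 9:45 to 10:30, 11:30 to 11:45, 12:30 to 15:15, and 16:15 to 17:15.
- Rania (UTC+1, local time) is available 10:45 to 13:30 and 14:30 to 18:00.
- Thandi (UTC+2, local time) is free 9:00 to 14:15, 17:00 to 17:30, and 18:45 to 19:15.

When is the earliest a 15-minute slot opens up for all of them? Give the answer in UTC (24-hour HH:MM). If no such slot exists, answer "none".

Priya → UTC: 08:00–09:15, 09:45–10:30, 11:30–11:45, 12:30–15:15, 16:15–17:15.
Rania → UTC: 09:45–12:30, 13:30–17:00.
Thandi → UTC: 07:00–12:15, 15:00–15:30, 16:45–17:15.
Priya ∩ Rania: 09:45–10:30, 11:30–11:45, 13:30–15:15, 16:15–17:00.
Priya ∩ Rania ∩ Thandi: 09:45–10:30, 11:30–11:45, 15:00–15:15, 16:45–17:00.
Windows ≥ 15 min: 09:45–10:30, 11:30–11:45, 15:00–15:15, 16:45–17:00.
Earliest such window starts at 09:45.

09:45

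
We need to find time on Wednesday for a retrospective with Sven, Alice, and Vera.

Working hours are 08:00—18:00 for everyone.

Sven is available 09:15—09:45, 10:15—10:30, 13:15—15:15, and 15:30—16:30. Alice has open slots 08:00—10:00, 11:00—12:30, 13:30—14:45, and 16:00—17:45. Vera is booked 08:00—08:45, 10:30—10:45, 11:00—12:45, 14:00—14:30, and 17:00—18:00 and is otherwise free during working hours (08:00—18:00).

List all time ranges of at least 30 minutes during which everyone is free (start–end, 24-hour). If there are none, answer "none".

Vera free within 08:00–18:00: 08:45–10:30, 10:45–11:00, 12:45–14:00, 14:30–17:00.
Sven ∩ Alice: 09:15–09:45, 13:30–14:45, 16:00–16:30.
Sven ∩ Alice ∩ Vera: 09:15–09:45, 13:30–14:00, 14:30–14:45, 16:00–16:30.
Windows ≥ 30 min: 09:15–09:45, 13:30–14:00, 16:00–16:30.

09:15–09:45, 13:30–14:00, 16:00–16:30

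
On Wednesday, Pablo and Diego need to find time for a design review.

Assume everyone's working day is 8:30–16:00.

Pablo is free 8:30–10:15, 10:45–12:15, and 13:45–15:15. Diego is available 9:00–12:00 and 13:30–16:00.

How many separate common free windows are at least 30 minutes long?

3

Pablo ∩ Diego: 09:00–10:15, 10:45–12:00, 13:45–15:15.
Windows ≥ 30 min: 09:00–10:15, 10:45–12:00, 13:45–15:15.
That's 3 windows.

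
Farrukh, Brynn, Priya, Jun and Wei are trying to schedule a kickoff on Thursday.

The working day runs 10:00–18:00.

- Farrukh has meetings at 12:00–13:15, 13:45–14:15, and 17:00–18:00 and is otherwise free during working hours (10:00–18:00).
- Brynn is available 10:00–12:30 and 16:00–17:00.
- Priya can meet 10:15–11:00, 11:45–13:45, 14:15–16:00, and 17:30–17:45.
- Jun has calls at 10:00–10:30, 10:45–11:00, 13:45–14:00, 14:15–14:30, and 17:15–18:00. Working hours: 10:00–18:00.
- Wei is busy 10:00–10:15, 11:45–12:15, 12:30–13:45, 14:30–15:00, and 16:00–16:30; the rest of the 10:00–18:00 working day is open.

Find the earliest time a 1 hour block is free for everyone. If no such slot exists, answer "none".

none

Farrukh free within 10:00–18:00: 10:00–12:00, 13:15–13:45, 14:15–17:00.
Jun free within 10:00–18:00: 10:30–10:45, 11:00–13:45, 14:00–14:15, 14:30–17:15.
Wei free within 10:00–18:00: 10:15–11:45, 12:15–12:30, 13:45–14:30, 15:00–16:00, 16:30–18:00.
Farrukh ∩ Brynn: 10:00–12:00, 16:00–17:00.
Farrukh ∩ Brynn ∩ Priya: 10:15–11:00, 11:45–12:00.
Farrukh ∩ Brynn ∩ Priya ∩ Jun: 10:30–10:45, 11:45–12:00.
Farrukh ∩ Brynn ∩ Priya ∩ Jun ∩ Wei: 10:30–10:45.
Windows ≥ 60 min: (none).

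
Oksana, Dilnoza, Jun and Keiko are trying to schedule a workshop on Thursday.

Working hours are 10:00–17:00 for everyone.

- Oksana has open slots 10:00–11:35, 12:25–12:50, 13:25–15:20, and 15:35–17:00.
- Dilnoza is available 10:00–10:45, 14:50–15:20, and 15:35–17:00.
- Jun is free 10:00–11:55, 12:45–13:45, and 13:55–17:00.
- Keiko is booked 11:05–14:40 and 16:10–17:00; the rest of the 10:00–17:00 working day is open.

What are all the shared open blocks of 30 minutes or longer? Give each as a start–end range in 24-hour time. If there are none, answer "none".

10:00–10:45, 14:50–15:20, 15:35–16:10

Keiko free within 10:00–17:00: 10:00–11:05, 14:40–16:10.
Oksana ∩ Dilnoza: 10:00–10:45, 14:50–15:20, 15:35–17:00.
Oksana ∩ Dilnoza ∩ Jun: 10:00–10:45, 14:50–15:20, 15:35–17:00.
Oksana ∩ Dilnoza ∩ Jun ∩ Keiko: 10:00–10:45, 14:50–15:20, 15:35–16:10.
Windows ≥ 30 min: 10:00–10:45, 14:50–15:20, 15:35–16:10.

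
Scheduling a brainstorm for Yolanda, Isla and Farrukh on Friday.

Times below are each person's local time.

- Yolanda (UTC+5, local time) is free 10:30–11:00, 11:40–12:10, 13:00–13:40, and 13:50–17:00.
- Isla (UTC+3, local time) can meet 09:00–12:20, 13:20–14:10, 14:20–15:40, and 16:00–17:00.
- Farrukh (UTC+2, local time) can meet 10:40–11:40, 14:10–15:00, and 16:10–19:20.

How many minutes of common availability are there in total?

Yolanda → UTC: 05:30–06:00, 06:40–07:10, 08:00–08:40, 08:50–12:00.
Isla → UTC: 06:00–09:20, 10:20–11:10, 11:20–12:40, 13:00–14:00.
Farrukh → UTC: 08:40–09:40, 12:10–13:00, 14:10–17:20.
Yolanda ∩ Isla: 06:40–07:10, 08:00–08:40, 08:50–09:20, 10:20–11:10, 11:20–12:00.
Yolanda ∩ Isla ∩ Farrukh: 08:50–09:20.
Total common minutes: 30.

30 minutes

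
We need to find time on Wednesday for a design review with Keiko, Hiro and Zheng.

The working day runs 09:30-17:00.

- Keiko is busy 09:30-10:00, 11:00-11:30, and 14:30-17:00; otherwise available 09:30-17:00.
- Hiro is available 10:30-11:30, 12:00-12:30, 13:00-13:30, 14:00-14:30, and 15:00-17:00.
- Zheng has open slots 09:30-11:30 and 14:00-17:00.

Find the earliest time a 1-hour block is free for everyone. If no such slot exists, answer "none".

Keiko free within 09:30–17:00: 10:00–11:00, 11:30–14:30.
Keiko ∩ Hiro: 10:30–11:00, 12:00–12:30, 13:00–13:30, 14:00–14:30.
Keiko ∩ Hiro ∩ Zheng: 10:30–11:00, 14:00–14:30.
Windows ≥ 60 min: (none).

none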